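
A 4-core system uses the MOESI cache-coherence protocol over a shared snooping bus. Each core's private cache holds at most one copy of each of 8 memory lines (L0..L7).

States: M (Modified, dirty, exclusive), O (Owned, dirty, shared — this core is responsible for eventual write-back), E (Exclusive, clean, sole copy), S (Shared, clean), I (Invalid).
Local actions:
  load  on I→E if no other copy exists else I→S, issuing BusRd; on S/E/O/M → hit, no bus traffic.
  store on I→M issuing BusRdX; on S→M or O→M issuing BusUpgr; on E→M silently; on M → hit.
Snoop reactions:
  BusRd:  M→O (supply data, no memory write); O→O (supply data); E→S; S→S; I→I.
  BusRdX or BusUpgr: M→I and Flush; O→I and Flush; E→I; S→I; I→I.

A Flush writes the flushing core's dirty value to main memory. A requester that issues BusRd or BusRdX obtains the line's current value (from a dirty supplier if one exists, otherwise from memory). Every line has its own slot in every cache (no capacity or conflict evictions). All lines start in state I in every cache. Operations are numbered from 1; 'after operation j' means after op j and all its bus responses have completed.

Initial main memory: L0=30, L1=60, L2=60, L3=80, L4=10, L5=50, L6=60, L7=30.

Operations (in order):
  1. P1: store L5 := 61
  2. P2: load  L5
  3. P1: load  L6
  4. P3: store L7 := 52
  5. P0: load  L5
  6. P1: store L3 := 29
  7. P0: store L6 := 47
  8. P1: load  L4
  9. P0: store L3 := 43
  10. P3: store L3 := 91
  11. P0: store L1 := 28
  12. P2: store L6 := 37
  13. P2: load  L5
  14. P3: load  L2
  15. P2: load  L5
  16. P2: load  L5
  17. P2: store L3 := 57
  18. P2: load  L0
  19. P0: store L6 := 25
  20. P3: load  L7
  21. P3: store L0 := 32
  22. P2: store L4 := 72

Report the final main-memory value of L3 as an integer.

memory[L3] = 91

[1] P1: store L5 := 61 | P0:I, P1:M(61), P2:I, P3:I | bus: BusRdX
[2] P2: load  L5 | P0:I, P1:O(61), P2:S(61), P3:I | bus: BusRd
[3] P1: load  L6 | P0:I, P1:E(60), P2:I, P3:I | bus: BusRd
[4] P3: store L7 := 52 | P0:I, P1:I, P2:I, P3:M(52) | bus: BusRdX
[5] P0: load  L5 | P0:S(61), P1:O(61), P2:S(61), P3:I | bus: BusRd
[6] P1: store L3 := 29 | P0:I, P1:M(29), P2:I, P3:I | bus: BusRdX
[7] P0: store L6 := 47 | P0:M(47), P1:I, P2:I, P3:I | bus: BusRdX
[8] P1: load  L4 | P0:I, P1:E(10), P2:I, P3:I | bus: BusRd
[9] P0: store L3 := 43 | P0:M(43), P1:I, P2:I, P3:I | bus: BusRdX,Flush
[10] P3: store L3 := 91 | P0:I, P1:I, P2:I, P3:M(91) | bus: BusRdX,Flush
[11] P0: store L1 := 28 | P0:M(28), P1:I, P2:I, P3:I | bus: BusRdX
[12] P2: store L6 := 37 | P0:I, P1:I, P2:M(37), P3:I | bus: BusRdX,Flush
[13] P2: load  L5 | P0:S(61), P1:O(61), P2:S(61), P3:I | bus: none
[14] P3: load  L2 | P0:I, P1:I, P2:I, P3:E(60) | bus: BusRd
[15] P2: load  L5 | P0:S(61), P1:O(61), P2:S(61), P3:I | bus: none
[16] P2: load  L5 | P0:S(61), P1:O(61), P2:S(61), P3:I | bus: none
[17] P2: store L3 := 57 | P0:I, P1:I, P2:M(57), P3:I | bus: BusRdX,Flush
[18] P2: load  L0 | P0:I, P1:I, P2:E(30), P3:I | bus: BusRd
[19] P0: store L6 := 25 | P0:M(25), P1:I, P2:I, P3:I | bus: BusRdX,Flush
[20] P3: load  L7 | P0:I, P1:I, P2:I, P3:M(52) | bus: none
[21] P3: store L0 := 32 | P0:I, P1:I, P2:I, P3:M(32) | bus: BusRdX
[22] P2: store L4 := 72 | P0:I, P1:I, P2:M(72), P3:I | bus: BusRdX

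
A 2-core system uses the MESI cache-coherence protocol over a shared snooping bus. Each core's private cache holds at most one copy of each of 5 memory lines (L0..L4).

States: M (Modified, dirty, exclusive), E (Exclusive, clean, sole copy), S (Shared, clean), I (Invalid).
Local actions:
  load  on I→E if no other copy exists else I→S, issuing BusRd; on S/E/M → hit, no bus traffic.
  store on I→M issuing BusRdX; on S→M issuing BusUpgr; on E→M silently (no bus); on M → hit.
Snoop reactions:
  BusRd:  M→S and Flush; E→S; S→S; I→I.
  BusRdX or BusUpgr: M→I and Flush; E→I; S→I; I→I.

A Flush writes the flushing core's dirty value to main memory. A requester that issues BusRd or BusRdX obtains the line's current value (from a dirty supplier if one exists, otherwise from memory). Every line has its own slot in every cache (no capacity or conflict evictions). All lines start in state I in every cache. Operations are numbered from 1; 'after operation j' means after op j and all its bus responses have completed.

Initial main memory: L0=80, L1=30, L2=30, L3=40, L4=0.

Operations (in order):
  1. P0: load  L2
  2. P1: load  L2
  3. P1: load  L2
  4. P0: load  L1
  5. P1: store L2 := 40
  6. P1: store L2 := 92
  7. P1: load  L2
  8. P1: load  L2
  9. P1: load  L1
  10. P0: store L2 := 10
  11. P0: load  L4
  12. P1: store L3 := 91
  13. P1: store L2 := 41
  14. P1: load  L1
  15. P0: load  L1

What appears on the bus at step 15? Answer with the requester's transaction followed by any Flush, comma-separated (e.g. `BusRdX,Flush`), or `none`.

1. P0: load  L2  bus=[BusRd]  L2: P0=E P1=I  mem[L2]=30
2. P1: load  L2  bus=[BusRd]  L2: P0=S P1=S  mem[L2]=30
3. P1: load  L2  bus=[-]  L2: P0=S P1=S  mem[L2]=30
4. P0: load  L1  bus=[BusRd]  L1: P0=E P1=I  mem[L1]=30
5. P1: store L2 := 40  bus=[BusUpgr]  L2: P0=I P1=M  mem[L2]=30
6. P1: store L2 := 92  bus=[-]  L2: P0=I P1=M  mem[L2]=30
7. P1: load  L2  bus=[-]  L2: P0=I P1=M  mem[L2]=30
8. P1: load  L2  bus=[-]  L2: P0=I P1=M  mem[L2]=30
9. P1: load  L1  bus=[BusRd]  L1: P0=S P1=S  mem[L1]=30
10. P0: store L2 := 10  bus=[BusRdX,Flush]  L2: P0=M P1=I  mem[L2]=92
11. P0: load  L4  bus=[BusRd]  L4: P0=E P1=I  mem[L4]=0
12. P1: store L3 := 91  bus=[BusRdX]  L3: P0=I P1=M  mem[L3]=40
13. P1: store L2 := 41  bus=[BusRdX,Flush]  L2: P0=I P1=M  mem[L2]=10
14. P1: load  L1  bus=[-]  L1: P0=S P1=S  mem[L1]=30
15. P0: load  L1  bus=[-]  L1: P0=S P1=S  mem[L1]=30

bus = none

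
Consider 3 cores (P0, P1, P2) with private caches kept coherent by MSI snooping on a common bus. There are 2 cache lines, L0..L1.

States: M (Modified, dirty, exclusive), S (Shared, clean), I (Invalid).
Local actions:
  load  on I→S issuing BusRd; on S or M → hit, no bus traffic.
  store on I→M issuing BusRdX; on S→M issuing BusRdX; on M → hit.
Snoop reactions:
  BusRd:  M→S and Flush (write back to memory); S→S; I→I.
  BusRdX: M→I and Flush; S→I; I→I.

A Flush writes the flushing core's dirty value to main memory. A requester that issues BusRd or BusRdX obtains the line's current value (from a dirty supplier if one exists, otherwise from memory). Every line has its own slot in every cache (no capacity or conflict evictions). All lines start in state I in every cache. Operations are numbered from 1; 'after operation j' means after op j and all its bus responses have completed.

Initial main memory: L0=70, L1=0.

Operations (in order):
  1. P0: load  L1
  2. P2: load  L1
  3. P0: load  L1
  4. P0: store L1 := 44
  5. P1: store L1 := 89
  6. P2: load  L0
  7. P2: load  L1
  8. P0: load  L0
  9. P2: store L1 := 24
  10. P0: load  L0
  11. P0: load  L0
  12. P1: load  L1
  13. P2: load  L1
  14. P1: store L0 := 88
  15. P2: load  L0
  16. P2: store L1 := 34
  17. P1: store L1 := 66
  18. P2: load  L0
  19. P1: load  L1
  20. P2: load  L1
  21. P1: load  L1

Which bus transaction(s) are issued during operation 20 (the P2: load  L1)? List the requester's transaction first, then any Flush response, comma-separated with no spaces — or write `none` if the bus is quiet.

  op1 P0: load  L1 → S/I/I on L1; bus BusRd; mem=0
  op2 P2: load  L1 → S/I/S on L1; bus BusRd; mem=0
  op3 P0: load  L1 → S/I/S on L1; bus (none); mem=0
  op4 P0: store L1 := 44 → M/I/I on L1; bus BusRdX; mem=0
  op5 P1: store L1 := 89 → I/M/I on L1; bus BusRdX Flush; mem=44
  op6 P2: load  L0 → I/I/S on L0; bus BusRd; mem=70
  op7 P2: load  L1 → I/S/S on L1; bus BusRd Flush; mem=89
  op8 P0: load  L0 → S/I/S on L0; bus BusRd; mem=70
  op9 P2: store L1 := 24 → I/I/M on L1; bus BusRdX; mem=89
  op10 P0: load  L0 → S/I/S on L0; bus (none); mem=70
  op11 P0: load  L0 → S/I/S on L0; bus (none); mem=70
  op12 P1: load  L1 → I/S/S on L1; bus BusRd Flush; mem=24
  op13 P2: load  L1 → I/S/S on L1; bus (none); mem=24
  op14 P1: store L0 := 88 → I/M/I on L0; bus BusRdX; mem=70
  op15 P2: load  L0 → I/S/S on L0; bus BusRd Flush; mem=88
  op16 P2: store L1 := 34 → I/I/M on L1; bus BusRdX; mem=24
  op17 P1: store L1 := 66 → I/M/I on L1; bus BusRdX Flush; mem=34
  op18 P2: load  L0 → I/S/S on L0; bus (none); mem=88
  op19 P1: load  L1 → I/M/I on L1; bus (none); mem=34
  op20 P2: load  L1 → I/S/S on L1; bus BusRd Flush; mem=66
  op21 P1: load  L1 → I/S/S on L1; bus (none); mem=66

bus = BusRd,Flush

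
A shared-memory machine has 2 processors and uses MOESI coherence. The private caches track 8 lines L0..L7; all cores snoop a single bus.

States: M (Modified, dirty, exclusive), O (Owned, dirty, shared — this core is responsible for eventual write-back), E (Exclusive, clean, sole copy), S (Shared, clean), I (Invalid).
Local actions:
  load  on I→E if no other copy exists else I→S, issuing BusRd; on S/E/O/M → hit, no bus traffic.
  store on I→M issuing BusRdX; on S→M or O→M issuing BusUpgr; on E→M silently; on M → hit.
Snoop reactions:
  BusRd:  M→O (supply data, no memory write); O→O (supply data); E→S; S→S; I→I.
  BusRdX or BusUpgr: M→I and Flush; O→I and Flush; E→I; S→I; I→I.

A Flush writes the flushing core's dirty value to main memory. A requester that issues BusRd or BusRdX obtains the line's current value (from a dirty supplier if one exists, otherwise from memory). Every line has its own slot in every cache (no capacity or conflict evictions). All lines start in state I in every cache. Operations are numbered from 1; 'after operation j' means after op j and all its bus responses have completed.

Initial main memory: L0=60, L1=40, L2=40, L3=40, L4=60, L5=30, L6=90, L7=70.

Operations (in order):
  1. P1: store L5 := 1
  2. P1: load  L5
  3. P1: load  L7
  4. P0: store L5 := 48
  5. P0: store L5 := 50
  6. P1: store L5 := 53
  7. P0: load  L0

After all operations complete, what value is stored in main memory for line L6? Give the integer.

1. P1: store L5 := 1  bus=[BusRdX]  L5: P0=I P1=M  mem[L5]=30
2. P1: load  L5  bus=[-]  L5: P0=I P1=M  mem[L5]=30
3. P1: load  L7  bus=[BusRd]  L7: P0=I P1=E  mem[L7]=70
4. P0: store L5 := 48  bus=[BusRdX,Flush]  L5: P0=M P1=I  mem[L5]=1
5. P0: store L5 := 50  bus=[-]  L5: P0=M P1=I  mem[L5]=1
6. P1: store L5 := 53  bus=[BusRdX,Flush]  L5: P0=I P1=M  mem[L5]=50
7. P0: load  L0  bus=[BusRd]  L0: P0=E P1=I  mem[L0]=60

memory[L6] = 90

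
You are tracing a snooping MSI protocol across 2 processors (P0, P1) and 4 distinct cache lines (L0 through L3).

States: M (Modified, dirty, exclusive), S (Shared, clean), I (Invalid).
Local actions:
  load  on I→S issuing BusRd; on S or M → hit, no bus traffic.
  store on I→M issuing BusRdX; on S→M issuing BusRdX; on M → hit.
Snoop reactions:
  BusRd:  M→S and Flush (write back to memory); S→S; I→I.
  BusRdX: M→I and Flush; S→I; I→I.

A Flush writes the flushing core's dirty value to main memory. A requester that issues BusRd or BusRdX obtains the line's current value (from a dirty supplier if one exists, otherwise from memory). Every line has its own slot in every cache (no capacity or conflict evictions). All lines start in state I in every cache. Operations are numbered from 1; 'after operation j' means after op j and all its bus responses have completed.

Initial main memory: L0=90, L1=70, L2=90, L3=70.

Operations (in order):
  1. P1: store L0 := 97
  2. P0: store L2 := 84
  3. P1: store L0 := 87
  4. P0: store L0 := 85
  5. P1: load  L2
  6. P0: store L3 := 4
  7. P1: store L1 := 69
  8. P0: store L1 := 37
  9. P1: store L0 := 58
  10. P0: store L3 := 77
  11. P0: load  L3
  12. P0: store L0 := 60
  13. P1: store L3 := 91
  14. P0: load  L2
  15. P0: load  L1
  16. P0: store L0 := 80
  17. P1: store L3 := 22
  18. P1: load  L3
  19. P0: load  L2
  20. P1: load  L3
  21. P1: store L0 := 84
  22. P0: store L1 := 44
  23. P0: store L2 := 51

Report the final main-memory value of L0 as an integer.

step 1: P1: store L0 := 97  ⟶  IM  (L0)  txn=BusRdX  M[L0]=90
step 2: P0: store L2 := 84  ⟶  MI  (L2)  txn=BusRdX  M[L2]=90
step 3: P1: store L0 := 87  ⟶  IM  (L0)  txn=∅  M[L0]=90
step 4: P0: store L0 := 85  ⟶  MI  (L0)  txn=BusRdX+Flush  M[L0]=87
step 5: P1: load  L2  ⟶  SS  (L2)  txn=BusRd+Flush  M[L2]=84
step 6: P0: store L3 := 4  ⟶  MI  (L3)  txn=BusRdX  M[L3]=70
step 7: P1: store L1 := 69  ⟶  IM  (L1)  txn=BusRdX  M[L1]=70
step 8: P0: store L1 := 37  ⟶  MI  (L1)  txn=BusRdX+Flush  M[L1]=69
step 9: P1: store L0 := 58  ⟶  IM  (L0)  txn=BusRdX+Flush  M[L0]=85
step 10: P0: store L3 := 77  ⟶  MI  (L3)  txn=∅  M[L3]=70
step 11: P0: load  L3  ⟶  MI  (L3)  txn=∅  M[L3]=70
step 12: P0: store L0 := 60  ⟶  MI  (L0)  txn=BusRdX+Flush  M[L0]=58
step 13: P1: store L3 := 91  ⟶  IM  (L3)  txn=BusRdX+Flush  M[L3]=77
step 14: P0: load  L2  ⟶  SS  (L2)  txn=∅  M[L2]=84
step 15: P0: load  L1  ⟶  MI  (L1)  txn=∅  M[L1]=69
step 16: P0: store L0 := 80  ⟶  MI  (L0)  txn=∅  M[L0]=58
step 17: P1: store L3 := 22  ⟶  IM  (L3)  txn=∅  M[L3]=77
step 18: P1: load  L3  ⟶  IM  (L3)  txn=∅  M[L3]=77
step 19: P0: load  L2  ⟶  SS  (L2)  txn=∅  M[L2]=84
step 20: P1: load  L3  ⟶  IM  (L3)  txn=∅  M[L3]=77
step 21: P1: store L0 := 84  ⟶  IM  (L0)  txn=BusRdX+Flush  M[L0]=80
step 22: P0: store L1 := 44  ⟶  MI  (L1)  txn=∅  M[L1]=69
step 23: P0: store L2 := 51  ⟶  MI  (L2)  txn=BusRdX  M[L2]=84

memory[L0] = 80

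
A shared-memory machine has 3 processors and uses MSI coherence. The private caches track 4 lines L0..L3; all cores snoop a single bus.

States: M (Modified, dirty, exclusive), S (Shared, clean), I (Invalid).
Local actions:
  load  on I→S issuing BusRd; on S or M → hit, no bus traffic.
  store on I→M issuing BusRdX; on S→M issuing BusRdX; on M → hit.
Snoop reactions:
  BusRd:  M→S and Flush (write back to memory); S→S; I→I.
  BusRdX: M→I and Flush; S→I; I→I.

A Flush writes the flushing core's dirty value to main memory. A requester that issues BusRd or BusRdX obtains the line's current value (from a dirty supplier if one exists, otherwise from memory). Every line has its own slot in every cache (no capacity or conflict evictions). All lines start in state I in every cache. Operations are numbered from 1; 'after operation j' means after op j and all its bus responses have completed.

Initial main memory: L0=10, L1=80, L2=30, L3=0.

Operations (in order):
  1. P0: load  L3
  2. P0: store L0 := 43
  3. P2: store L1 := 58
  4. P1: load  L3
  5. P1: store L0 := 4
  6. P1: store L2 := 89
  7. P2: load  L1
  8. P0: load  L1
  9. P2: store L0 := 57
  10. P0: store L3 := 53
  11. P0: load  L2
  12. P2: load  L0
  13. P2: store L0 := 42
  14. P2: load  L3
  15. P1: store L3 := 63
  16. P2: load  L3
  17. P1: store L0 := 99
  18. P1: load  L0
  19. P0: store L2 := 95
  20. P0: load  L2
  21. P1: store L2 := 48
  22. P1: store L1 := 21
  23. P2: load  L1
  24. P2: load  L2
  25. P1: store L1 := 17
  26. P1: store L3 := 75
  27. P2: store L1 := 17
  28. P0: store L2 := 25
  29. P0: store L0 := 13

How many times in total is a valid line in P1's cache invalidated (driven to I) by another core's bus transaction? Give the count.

1. P0: load  L3  bus=[BusRd]  L3: P0=S P1=I P2=I  mem[L3]=0
2. P0: store L0 := 43  bus=[BusRdX]  L0: P0=M P1=I P2=I  mem[L0]=10
3. P2: store L1 := 58  bus=[BusRdX]  L1: P0=I P1=I P2=M  mem[L1]=80
4. P1: load  L3  bus=[BusRd]  L3: P0=S P1=S P2=I  mem[L3]=0
5. P1: store L0 := 4  bus=[BusRdX,Flush]  L0: P0=I P1=M P2=I  mem[L0]=43
6. P1: store L2 := 89  bus=[BusRdX]  L2: P0=I P1=M P2=I  mem[L2]=30
7. P2: load  L1  bus=[-]  L1: P0=I P1=I P2=M  mem[L1]=80
8. P0: load  L1  bus=[BusRd,Flush]  L1: P0=S P1=I P2=S  mem[L1]=58
9. P2: store L0 := 57  bus=[BusRdX,Flush]  L0: P0=I P1=I P2=M  mem[L0]=4
10. P0: store L3 := 53  bus=[BusRdX]  L3: P0=M P1=I P2=I  mem[L3]=0
11. P0: load  L2  bus=[BusRd,Flush]  L2: P0=S P1=S P2=I  mem[L2]=89
12. P2: load  L0  bus=[-]  L0: P0=I P1=I P2=M  mem[L0]=4
13. P2: store L0 := 42  bus=[-]  L0: P0=I P1=I P2=M  mem[L0]=4
14. P2: load  L3  bus=[BusRd,Flush]  L3: P0=S P1=I P2=S  mem[L3]=53
15. P1: store L3 := 63  bus=[BusRdX]  L3: P0=I P1=M P2=I  mem[L3]=53
16. P2: load  L3  bus=[BusRd,Flush]  L3: P0=I P1=S P2=S  mem[L3]=63
17. P1: store L0 := 99  bus=[BusRdX,Flush]  L0: P0=I P1=M P2=I  mem[L0]=42
18. P1: load  L0  bus=[-]  L0: P0=I P1=M P2=I  mem[L0]=42
19. P0: store L2 := 95  bus=[BusRdX]  L2: P0=M P1=I P2=I  mem[L2]=89
20. P0: load  L2  bus=[-]  L2: P0=M P1=I P2=I  mem[L2]=89
21. P1: store L2 := 48  bus=[BusRdX,Flush]  L2: P0=I P1=M P2=I  mem[L2]=95
22. P1: store L1 := 21  bus=[BusRdX]  L1: P0=I P1=M P2=I  mem[L1]=58
23. P2: load  L1  bus=[BusRd,Flush]  L1: P0=I P1=S P2=S  mem[L1]=21
24. P2: load  L2  bus=[BusRd,Flush]  L2: P0=I P1=S P2=S  mem[L2]=48
25. P1: store L1 := 17  bus=[BusRdX]  L1: P0=I P1=M P2=I  mem[L1]=21
26. P1: store L3 := 75  bus=[BusRdX]  L3: P0=I P1=M P2=I  mem[L3]=63
27. P2: store L1 := 17  bus=[BusRdX,Flush]  L1: P0=I P1=I P2=M  mem[L1]=17
28. P0: store L2 := 25  bus=[BusRdX]  L2: P0=M P1=I P2=I  mem[L2]=48
29. P0: store L0 := 13  bus=[BusRdX,Flush]  L0: P0=M P1=I P2=I  mem[L0]=99

invalidations = 6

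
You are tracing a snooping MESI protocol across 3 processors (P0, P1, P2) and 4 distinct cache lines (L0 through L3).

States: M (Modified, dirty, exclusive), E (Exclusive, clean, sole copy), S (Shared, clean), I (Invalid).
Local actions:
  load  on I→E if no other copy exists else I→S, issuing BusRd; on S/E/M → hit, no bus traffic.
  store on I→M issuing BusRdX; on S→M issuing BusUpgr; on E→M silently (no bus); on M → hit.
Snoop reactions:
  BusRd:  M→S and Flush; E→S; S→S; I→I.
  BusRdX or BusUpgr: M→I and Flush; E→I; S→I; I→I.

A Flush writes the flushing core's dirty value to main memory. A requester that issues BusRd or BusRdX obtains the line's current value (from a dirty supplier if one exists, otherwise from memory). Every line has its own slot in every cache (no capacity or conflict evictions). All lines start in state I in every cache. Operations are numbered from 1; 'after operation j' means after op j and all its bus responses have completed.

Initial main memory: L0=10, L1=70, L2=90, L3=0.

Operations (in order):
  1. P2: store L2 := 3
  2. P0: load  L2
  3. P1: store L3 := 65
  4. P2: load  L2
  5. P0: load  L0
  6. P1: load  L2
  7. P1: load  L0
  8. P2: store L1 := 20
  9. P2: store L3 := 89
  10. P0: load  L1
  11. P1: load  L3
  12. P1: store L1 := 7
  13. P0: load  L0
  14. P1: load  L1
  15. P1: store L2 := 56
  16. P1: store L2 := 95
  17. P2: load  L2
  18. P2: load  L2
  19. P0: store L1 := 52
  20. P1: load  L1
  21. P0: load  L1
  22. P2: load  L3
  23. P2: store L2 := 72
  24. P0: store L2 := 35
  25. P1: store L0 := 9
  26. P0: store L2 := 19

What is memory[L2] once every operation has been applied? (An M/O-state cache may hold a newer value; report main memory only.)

memory[L2] = 72

  op1 P2: store L2 := 3 → I/I/M on L2; bus BusRdX; mem=90
  op2 P0: load  L2 → S/I/S on L2; bus BusRd Flush; mem=3
  op3 P1: store L3 := 65 → I/M/I on L3; bus BusRdX; mem=0
  op4 P2: load  L2 → S/I/S on L2; bus (none); mem=3
  op5 P0: load  L0 → E/I/I on L0; bus BusRd; mem=10
  op6 P1: load  L2 → S/S/S on L2; bus BusRd; mem=3
  op7 P1: load  L0 → S/S/I on L0; bus BusRd; mem=10
  op8 P2: store L1 := 20 → I/I/M on L1; bus BusRdX; mem=70
  op9 P2: store L3 := 89 → I/I/M on L3; bus BusRdX Flush; mem=65
  op10 P0: load  L1 → S/I/S on L1; bus BusRd Flush; mem=20
  op11 P1: load  L3 → I/S/S on L3; bus BusRd Flush; mem=89
  op12 P1: store L1 := 7 → I/M/I on L1; bus BusRdX; mem=20
  op13 P0: load  L0 → S/S/I on L0; bus (none); mem=10
  op14 P1: load  L1 → I/M/I on L1; bus (none); mem=20
  op15 P1: store L2 := 56 → I/M/I on L2; bus BusUpgr; mem=3
  op16 P1: store L2 := 95 → I/M/I on L2; bus (none); mem=3
  op17 P2: load  L2 → I/S/S on L2; bus BusRd Flush; mem=95
  op18 P2: load  L2 → I/S/S on L2; bus (none); mem=95
  op19 P0: store L1 := 52 → M/I/I on L1; bus BusRdX Flush; mem=7
  op20 P1: load  L1 → S/S/I on L1; bus BusRd Flush; mem=52
  op21 P0: load  L1 → S/S/I on L1; bus (none); mem=52
  op22 P2: load  L3 → I/S/S on L3; bus (none); mem=89
  op23 P2: store L2 := 72 → I/I/M on L2; bus BusUpgr; mem=95
  op24 P0: store L2 := 35 → M/I/I on L2; bus BusRdX Flush; mem=72
  op25 P1: store L0 := 9 → I/M/I on L0; bus BusUpgr; mem=10
  op26 P0: store L2 := 19 → M/I/I on L2; bus (none); mem=72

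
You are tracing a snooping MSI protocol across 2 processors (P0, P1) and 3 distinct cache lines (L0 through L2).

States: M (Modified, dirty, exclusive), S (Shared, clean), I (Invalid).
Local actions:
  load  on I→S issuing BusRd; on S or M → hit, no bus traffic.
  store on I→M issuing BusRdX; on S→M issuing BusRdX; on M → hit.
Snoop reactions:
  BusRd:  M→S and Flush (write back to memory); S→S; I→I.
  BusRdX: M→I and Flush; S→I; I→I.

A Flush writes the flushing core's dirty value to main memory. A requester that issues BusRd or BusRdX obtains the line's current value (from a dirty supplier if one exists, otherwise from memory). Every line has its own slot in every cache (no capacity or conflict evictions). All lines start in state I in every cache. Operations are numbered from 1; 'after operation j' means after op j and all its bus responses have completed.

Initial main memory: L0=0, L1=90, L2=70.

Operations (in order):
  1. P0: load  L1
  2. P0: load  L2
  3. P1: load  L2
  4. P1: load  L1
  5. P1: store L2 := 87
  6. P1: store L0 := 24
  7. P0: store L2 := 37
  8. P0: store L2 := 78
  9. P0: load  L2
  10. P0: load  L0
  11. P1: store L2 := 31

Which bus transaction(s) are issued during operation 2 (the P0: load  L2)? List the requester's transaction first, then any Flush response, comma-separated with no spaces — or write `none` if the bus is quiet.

1. P0: load  L1  bus=[BusRd]  L1: P0=S P1=I  mem[L1]=90
2. P0: load  L2  bus=[BusRd]  L2: P0=S P1=I  mem[L2]=70
3. P1: load  L2  bus=[BusRd]  L2: P0=S P1=S  mem[L2]=70
4. P1: load  L1  bus=[BusRd]  L1: P0=S P1=S  mem[L1]=90
5. P1: store L2 := 87  bus=[BusRdX]  L2: P0=I P1=M  mem[L2]=70
6. P1: store L0 := 24  bus=[BusRdX]  L0: P0=I P1=M  mem[L0]=0
7. P0: store L2 := 37  bus=[BusRdX,Flush]  L2: P0=M P1=I  mem[L2]=87
8. P0: store L2 := 78  bus=[-]  L2: P0=M P1=I  mem[L2]=87
9. P0: load  L2  bus=[-]  L2: P0=M P1=I  mem[L2]=87
10. P0: load  L0  bus=[BusRd,Flush]  L0: P0=S P1=S  mem[L0]=24
11. P1: store L2 := 31  bus=[BusRdX,Flush]  L2: P0=I P1=M  mem[L2]=78

bus = BusRd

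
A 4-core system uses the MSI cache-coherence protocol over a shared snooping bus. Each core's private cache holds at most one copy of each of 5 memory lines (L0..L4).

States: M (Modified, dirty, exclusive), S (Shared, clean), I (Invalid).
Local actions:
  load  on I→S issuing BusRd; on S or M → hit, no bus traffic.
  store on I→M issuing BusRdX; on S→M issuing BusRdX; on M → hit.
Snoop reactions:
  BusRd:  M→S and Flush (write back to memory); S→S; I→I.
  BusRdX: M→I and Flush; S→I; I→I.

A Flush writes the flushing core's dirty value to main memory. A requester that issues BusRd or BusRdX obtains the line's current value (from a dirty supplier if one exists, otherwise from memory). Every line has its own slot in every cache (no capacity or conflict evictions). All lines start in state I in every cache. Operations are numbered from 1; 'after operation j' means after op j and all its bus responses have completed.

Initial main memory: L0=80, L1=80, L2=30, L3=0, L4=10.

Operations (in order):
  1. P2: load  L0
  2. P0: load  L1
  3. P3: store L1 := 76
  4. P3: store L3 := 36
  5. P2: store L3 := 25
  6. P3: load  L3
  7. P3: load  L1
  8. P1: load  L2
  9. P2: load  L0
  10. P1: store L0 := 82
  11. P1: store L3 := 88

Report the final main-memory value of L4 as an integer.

memory[L4] = 10

step 1: P2: load  L0  ⟶  IISI  (L0)  txn=BusRd  M[L0]=80
step 2: P0: load  L1  ⟶  SIII  (L1)  txn=BusRd  M[L1]=80
step 3: P3: store L1 := 76  ⟶  IIIM  (L1)  txn=BusRdX  M[L1]=80
step 4: P3: store L3 := 36  ⟶  IIIM  (L3)  txn=BusRdX  M[L3]=0
step 5: P2: store L3 := 25  ⟶  IIMI  (L3)  txn=BusRdX+Flush  M[L3]=36
step 6: P3: load  L3  ⟶  IISS  (L3)  txn=BusRd+Flush  M[L3]=25
step 7: P3: load  L1  ⟶  IIIM  (L1)  txn=∅  M[L1]=80
step 8: P1: load  L2  ⟶  ISII  (L2)  txn=BusRd  M[L2]=30
step 9: P2: load  L0  ⟶  IISI  (L0)  txn=∅  M[L0]=80
step 10: P1: store L0 := 82  ⟶  IMII  (L0)  txn=BusRdX  M[L0]=80
step 11: P1: store L3 := 88  ⟶  IMII  (L3)  txn=BusRdX  M[L3]=25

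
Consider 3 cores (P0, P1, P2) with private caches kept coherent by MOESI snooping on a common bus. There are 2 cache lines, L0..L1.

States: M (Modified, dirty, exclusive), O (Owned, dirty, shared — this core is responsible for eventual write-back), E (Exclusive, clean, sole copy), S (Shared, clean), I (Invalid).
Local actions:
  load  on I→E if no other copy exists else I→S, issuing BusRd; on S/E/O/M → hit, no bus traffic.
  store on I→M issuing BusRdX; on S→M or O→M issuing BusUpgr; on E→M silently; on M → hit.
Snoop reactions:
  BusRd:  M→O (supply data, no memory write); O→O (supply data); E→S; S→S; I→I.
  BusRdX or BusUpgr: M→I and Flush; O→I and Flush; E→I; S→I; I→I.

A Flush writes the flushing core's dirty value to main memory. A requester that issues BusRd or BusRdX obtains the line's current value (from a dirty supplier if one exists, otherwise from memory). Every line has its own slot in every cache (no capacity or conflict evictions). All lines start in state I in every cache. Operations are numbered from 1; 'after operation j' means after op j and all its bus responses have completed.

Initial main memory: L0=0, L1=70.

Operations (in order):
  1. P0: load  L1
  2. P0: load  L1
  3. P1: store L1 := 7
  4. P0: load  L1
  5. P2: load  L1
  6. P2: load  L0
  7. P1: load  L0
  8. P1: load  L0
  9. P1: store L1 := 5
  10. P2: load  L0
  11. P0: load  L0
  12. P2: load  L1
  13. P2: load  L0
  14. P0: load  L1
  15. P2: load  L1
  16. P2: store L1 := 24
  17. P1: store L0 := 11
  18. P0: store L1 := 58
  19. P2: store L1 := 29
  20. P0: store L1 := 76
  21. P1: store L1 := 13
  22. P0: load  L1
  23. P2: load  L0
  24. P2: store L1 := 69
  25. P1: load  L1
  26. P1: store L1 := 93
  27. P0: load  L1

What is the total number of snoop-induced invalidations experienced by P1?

  op1 P0: load  L1 → E/I/I on L1; bus BusRd; mem=70
  op2 P0: load  L1 → E/I/I on L1; bus (none); mem=70
  op3 P1: store L1 := 7 → I/M/I on L1; bus BusRdX; mem=70
  op4 P0: load  L1 → S/O/I on L1; bus BusRd; mem=70
  op5 P2: load  L1 → S/O/S on L1; bus BusRd; mem=70
  op6 P2: load  L0 → I/I/E on L0; bus BusRd; mem=0
  op7 P1: load  L0 → I/S/S on L0; bus BusRd; mem=0
  op8 P1: load  L0 → I/S/S on L0; bus (none); mem=0
  op9 P1: store L1 := 5 → I/M/I on L1; bus BusUpgr; mem=70
  op10 P2: load  L0 → I/S/S on L0; bus (none); mem=0
  op11 P0: load  L0 → S/S/S on L0; bus BusRd; mem=0
  op12 P2: load  L1 → I/O/S on L1; bus BusRd; mem=70
  op13 P2: load  L0 → S/S/S on L0; bus (none); mem=0
  op14 P0: load  L1 → S/O/S on L1; bus BusRd; mem=70
  op15 P2: load  L1 → S/O/S on L1; bus (none); mem=70
  op16 P2: store L1 := 24 → I/I/M on L1; bus BusUpgr Flush; mem=5
  op17 P1: store L0 := 11 → I/M/I on L0; bus BusUpgr; mem=0
  op18 P0: store L1 := 58 → M/I/I on L1; bus BusRdX Flush; mem=24
  op19 P2: store L1 := 29 → I/I/M on L1; bus BusRdX Flush; mem=58
  op20 P0: store L1 := 76 → M/I/I on L1; bus BusRdX Flush; mem=29
  op21 P1: store L1 := 13 → I/M/I on L1; bus BusRdX Flush; mem=76
  op22 P0: load  L1 → S/O/I on L1; bus BusRd; mem=76
  op23 P2: load  L0 → I/O/S on L0; bus BusRd; mem=0
  op24 P2: store L1 := 69 → I/I/M on L1; bus BusRdX Flush; mem=13
  op25 P1: load  L1 → I/S/O on L1; bus BusRd; mem=13
  op26 P1: store L1 := 93 → I/M/I on L1; bus BusUpgr Flush; mem=69
  op27 P0: load  L1 → S/O/I on L1; bus BusRd; mem=69

invalidations = 2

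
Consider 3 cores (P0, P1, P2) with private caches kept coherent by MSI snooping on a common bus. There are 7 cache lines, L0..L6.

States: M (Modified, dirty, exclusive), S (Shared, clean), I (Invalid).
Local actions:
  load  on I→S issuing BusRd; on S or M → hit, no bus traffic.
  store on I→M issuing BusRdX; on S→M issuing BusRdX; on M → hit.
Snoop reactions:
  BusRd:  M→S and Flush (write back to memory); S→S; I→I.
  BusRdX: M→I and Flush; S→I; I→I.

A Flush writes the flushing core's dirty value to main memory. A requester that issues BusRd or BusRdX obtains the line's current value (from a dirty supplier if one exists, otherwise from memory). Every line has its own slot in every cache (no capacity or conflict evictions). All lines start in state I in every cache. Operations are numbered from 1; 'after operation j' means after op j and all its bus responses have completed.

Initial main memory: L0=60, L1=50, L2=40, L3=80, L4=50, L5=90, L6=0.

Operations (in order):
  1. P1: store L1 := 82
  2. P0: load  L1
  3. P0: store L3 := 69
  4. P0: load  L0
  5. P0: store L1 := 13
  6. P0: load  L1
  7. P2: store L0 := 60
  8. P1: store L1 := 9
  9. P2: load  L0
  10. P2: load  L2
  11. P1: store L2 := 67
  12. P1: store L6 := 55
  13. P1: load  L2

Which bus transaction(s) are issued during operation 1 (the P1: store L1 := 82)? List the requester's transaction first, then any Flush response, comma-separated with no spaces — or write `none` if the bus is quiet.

bus = BusRdX

[1] P1: store L1 := 82 | P0:I, P1:M(82), P2:I | bus: BusRdX
[2] P0: load  L1 | P0:S(82), P1:S(82), P2:I | bus: BusRd,Flush
[3] P0: store L3 := 69 | P0:M(69), P1:I, P2:I | bus: BusRdX
[4] P0: load  L0 | P0:S(60), P1:I, P2:I | bus: BusRd
[5] P0: store L1 := 13 | P0:M(13), P1:I, P2:I | bus: BusRdX
[6] P0: load  L1 | P0:M(13), P1:I, P2:I | bus: none
[7] P2: store L0 := 60 | P0:I, P1:I, P2:M(60) | bus: BusRdX
[8] P1: store L1 := 9 | P0:I, P1:M(9), P2:I | bus: BusRdX,Flush
[9] P2: load  L0 | P0:I, P1:I, P2:M(60) | bus: none
[10] P2: load  L2 | P0:I, P1:I, P2:S(40) | bus: BusRd
[11] P1: store L2 := 67 | P0:I, P1:M(67), P2:I | bus: BusRdX
[12] P1: store L6 := 55 | P0:I, P1:M(55), P2:I | bus: BusRdX
[13] P1: load  L2 | P0:I, P1:M(67), P2:I | bus: none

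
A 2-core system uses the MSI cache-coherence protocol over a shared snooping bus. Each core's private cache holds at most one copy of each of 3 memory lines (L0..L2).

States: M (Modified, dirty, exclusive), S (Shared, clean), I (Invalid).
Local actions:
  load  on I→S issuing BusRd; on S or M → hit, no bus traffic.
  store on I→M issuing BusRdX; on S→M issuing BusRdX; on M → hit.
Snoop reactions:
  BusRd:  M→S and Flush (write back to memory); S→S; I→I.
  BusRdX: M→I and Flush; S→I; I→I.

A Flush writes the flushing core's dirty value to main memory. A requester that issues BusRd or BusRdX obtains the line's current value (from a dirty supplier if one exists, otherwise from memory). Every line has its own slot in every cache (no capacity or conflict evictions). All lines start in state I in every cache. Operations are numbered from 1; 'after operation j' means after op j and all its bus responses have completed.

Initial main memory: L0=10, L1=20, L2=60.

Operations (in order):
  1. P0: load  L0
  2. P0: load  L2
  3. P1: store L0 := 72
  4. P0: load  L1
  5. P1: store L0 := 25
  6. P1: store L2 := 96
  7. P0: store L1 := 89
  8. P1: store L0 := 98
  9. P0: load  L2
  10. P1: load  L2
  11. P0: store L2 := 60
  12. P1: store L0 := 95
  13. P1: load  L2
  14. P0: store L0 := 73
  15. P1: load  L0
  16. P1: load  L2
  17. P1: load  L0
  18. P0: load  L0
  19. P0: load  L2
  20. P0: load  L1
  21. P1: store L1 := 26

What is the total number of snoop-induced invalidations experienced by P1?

1. P0: load  L0  bus=[BusRd]  L0: P0=S P1=I  mem[L0]=10
2. P0: load  L2  bus=[BusRd]  L2: P0=S P1=I  mem[L2]=60
3. P1: store L0 := 72  bus=[BusRdX]  L0: P0=I P1=M  mem[L0]=10
4. P0: load  L1  bus=[BusRd]  L1: P0=S P1=I  mem[L1]=20
5. P1: store L0 := 25  bus=[-]  L0: P0=I P1=M  mem[L0]=10
6. P1: store L2 := 96  bus=[BusRdX]  L2: P0=I P1=M  mem[L2]=60
7. P0: store L1 := 89  bus=[BusRdX]  L1: P0=M P1=I  mem[L1]=20
8. P1: store L0 := 98  bus=[-]  L0: P0=I P1=M  mem[L0]=10
9. P0: load  L2  bus=[BusRd,Flush]  L2: P0=S P1=S  mem[L2]=96
10. P1: load  L2  bus=[-]  L2: P0=S P1=S  mem[L2]=96
11. P0: store L2 := 60  bus=[BusRdX]  L2: P0=M P1=I  mem[L2]=96
12. P1: store L0 := 95  bus=[-]  L0: P0=I P1=M  mem[L0]=10
13. P1: load  L2  bus=[BusRd,Flush]  L2: P0=S P1=S  mem[L2]=60
14. P0: store L0 := 73  bus=[BusRdX,Flush]  L0: P0=M P1=I  mem[L0]=95
15. P1: load  L0  bus=[BusRd,Flush]  L0: P0=S P1=S  mem[L0]=73
16. P1: load  L2  bus=[-]  L2: P0=S P1=S  mem[L2]=60
17. P1: load  L0  bus=[-]  L0: P0=S P1=S  mem[L0]=73
18. P0: load  L0  bus=[-]  L0: P0=S P1=S  mem[L0]=73
19. P0: load  L2  bus=[-]  L2: P0=S P1=S  mem[L2]=60
20. P0: load  L1  bus=[-]  L1: P0=M P1=I  mem[L1]=20
21. P1: store L1 := 26  bus=[BusRdX,Flush]  L1: P0=I P1=M  mem[L1]=89

invalidations = 2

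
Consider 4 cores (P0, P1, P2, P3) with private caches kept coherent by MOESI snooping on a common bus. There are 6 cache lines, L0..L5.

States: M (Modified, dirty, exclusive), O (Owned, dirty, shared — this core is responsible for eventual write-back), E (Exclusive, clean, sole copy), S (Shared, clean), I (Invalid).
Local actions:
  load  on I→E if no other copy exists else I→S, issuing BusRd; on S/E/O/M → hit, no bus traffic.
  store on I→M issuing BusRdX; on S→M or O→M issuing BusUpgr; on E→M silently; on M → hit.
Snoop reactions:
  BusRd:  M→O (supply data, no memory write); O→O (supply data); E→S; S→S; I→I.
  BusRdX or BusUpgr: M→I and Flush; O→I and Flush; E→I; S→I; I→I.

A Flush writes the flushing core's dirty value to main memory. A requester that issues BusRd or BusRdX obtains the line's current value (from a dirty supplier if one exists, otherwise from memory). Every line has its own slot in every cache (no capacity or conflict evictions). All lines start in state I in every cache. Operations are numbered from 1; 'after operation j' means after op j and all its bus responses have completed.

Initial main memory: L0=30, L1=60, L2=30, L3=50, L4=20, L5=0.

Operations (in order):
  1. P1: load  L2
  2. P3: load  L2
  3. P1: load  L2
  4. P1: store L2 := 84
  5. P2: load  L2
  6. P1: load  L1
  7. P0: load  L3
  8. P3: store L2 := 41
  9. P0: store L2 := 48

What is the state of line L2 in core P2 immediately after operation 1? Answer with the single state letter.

1. P1: load  L2  bus=[BusRd]  L2: P0=I P1=E P2=I P3=I  mem[L2]=30
2. P3: load  L2  bus=[BusRd]  L2: P0=I P1=S P2=I P3=S  mem[L2]=30
3. P1: load  L2  bus=[-]  L2: P0=I P1=S P2=I P3=S  mem[L2]=30
4. P1: store L2 := 84  bus=[BusUpgr]  L2: P0=I P1=M P2=I P3=I  mem[L2]=30
5. P2: load  L2  bus=[BusRd]  L2: P0=I P1=O P2=S P3=I  mem[L2]=30
6. P1: load  L1  bus=[BusRd]  L1: P0=I P1=E P2=I P3=I  mem[L1]=60
7. P0: load  L3  bus=[BusRd]  L3: P0=E P1=I P2=I P3=I  mem[L3]=50
8. P3: store L2 := 41  bus=[BusRdX,Flush]  L2: P0=I P1=I P2=I P3=M  mem[L2]=84
9. P0: store L2 := 48  bus=[BusRdX,Flush]  L2: P0=M P1=I P2=I P3=I  mem[L2]=41

state = I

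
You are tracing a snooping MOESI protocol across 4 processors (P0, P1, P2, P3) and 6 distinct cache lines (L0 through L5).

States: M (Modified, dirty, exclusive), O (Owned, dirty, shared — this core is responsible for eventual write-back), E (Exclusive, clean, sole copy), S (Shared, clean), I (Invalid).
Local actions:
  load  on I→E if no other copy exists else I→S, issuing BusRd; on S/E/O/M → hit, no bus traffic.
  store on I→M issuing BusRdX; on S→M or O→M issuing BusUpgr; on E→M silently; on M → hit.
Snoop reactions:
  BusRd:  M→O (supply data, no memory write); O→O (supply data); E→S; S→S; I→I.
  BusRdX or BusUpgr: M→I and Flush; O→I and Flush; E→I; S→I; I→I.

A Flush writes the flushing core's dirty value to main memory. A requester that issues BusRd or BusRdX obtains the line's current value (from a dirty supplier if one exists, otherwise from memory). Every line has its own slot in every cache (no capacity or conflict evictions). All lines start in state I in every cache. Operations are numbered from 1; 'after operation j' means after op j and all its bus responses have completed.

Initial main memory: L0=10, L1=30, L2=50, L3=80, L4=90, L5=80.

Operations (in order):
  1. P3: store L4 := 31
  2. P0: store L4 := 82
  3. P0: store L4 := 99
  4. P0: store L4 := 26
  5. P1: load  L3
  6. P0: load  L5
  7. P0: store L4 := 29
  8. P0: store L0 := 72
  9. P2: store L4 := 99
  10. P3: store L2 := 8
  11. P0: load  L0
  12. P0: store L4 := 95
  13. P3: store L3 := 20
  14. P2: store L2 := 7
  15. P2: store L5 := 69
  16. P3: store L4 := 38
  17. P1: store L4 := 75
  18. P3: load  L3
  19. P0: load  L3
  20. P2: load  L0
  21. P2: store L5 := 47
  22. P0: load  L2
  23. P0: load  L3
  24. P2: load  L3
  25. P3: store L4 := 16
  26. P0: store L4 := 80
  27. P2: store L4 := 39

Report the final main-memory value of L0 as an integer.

[1] P3: store L4 := 31 | P0:I, P1:I, P2:I, P3:M(31) | bus: BusRdX
[2] P0: store L4 := 82 | P0:M(82), P1:I, P2:I, P3:I | bus: BusRdX,Flush
[3] P0: store L4 := 99 | P0:M(99), P1:I, P2:I, P3:I | bus: none
[4] P0: store L4 := 26 | P0:M(26), P1:I, P2:I, P3:I | bus: none
[5] P1: load  L3 | P0:I, P1:E(80), P2:I, P3:I | bus: BusRd
[6] P0: load  L5 | P0:E(80), P1:I, P2:I, P3:I | bus: BusRd
[7] P0: store L4 := 29 | P0:M(29), P1:I, P2:I, P3:I | bus: none
[8] P0: store L0 := 72 | P0:M(72), P1:I, P2:I, P3:I | bus: BusRdX
[9] P2: store L4 := 99 | P0:I, P1:I, P2:M(99), P3:I | bus: BusRdX,Flush
[10] P3: store L2 := 8 | P0:I, P1:I, P2:I, P3:M(8) | bus: BusRdX
[11] P0: load  L0 | P0:M(72), P1:I, P2:I, P3:I | bus: none
[12] P0: store L4 := 95 | P0:M(95), P1:I, P2:I, P3:I | bus: BusRdX,Flush
[13] P3: store L3 := 20 | P0:I, P1:I, P2:I, P3:M(20) | bus: BusRdX
[14] P2: store L2 := 7 | P0:I, P1:I, P2:M(7), P3:I | bus: BusRdX,Flush
[15] P2: store L5 := 69 | P0:I, P1:I, P2:M(69), P3:I | bus: BusRdX
[16] P3: store L4 := 38 | P0:I, P1:I, P2:I, P3:M(38) | bus: BusRdX,Flush
[17] P1: store L4 := 75 | P0:I, P1:M(75), P2:I, P3:I | bus: BusRdX,Flush
[18] P3: load  L3 | P0:I, P1:I, P2:I, P3:M(20) | bus: none
[19] P0: load  L3 | P0:S(20), P1:I, P2:I, P3:O(20) | bus: BusRd
[20] P2: load  L0 | P0:O(72), P1:I, P2:S(72), P3:I | bus: BusRd
[21] P2: store L5 := 47 | P0:I, P1:I, P2:M(47), P3:I | bus: none
[22] P0: load  L2 | P0:S(7), P1:I, P2:O(7), P3:I | bus: BusRd
[23] P0: load  L3 | P0:S(20), P1:I, P2:I, P3:O(20) | bus: none
[24] P2: load  L3 | P0:S(20), P1:I, P2:S(20), P3:O(20) | bus: BusRd
[25] P3: store L4 := 16 | P0:I, P1:I, P2:I, P3:M(16) | bus: BusRdX,Flush
[26] P0: store L4 := 80 | P0:M(80), P1:I, P2:I, P3:I | bus: BusRdX,Flush
[27] P2: store L4 := 39 | P0:I, P1:I, P2:M(39), P3:I | bus: BusRdX,Flush

memory[L0] = 10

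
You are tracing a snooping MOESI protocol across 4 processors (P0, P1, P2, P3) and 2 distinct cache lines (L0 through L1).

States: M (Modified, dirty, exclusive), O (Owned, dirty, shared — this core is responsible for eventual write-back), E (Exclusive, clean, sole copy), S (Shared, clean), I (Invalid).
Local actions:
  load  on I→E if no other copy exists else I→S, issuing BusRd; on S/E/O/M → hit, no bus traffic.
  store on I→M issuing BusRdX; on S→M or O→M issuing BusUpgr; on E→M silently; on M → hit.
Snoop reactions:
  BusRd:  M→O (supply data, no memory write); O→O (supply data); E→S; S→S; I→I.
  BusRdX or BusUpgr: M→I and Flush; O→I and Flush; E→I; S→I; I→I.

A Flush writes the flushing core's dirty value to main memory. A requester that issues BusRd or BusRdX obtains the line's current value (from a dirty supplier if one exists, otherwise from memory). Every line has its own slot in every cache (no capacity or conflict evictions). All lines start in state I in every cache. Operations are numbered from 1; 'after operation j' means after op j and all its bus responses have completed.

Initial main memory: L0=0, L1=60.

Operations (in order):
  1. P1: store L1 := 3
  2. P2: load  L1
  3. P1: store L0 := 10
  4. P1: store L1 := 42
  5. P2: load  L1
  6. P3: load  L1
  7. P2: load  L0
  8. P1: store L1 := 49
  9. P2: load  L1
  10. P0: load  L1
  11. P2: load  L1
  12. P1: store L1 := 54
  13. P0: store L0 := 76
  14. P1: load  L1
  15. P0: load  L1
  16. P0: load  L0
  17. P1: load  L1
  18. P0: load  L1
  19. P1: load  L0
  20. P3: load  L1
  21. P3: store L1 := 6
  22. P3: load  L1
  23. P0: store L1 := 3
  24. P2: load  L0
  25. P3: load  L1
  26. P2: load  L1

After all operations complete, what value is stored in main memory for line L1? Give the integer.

step 1: P1: store L1 := 3  ⟶  IMII  (L1)  txn=BusRdX  M[L1]=60
step 2: P2: load  L1  ⟶  IOSI  (L1)  txn=BusRd  M[L1]=60
step 3: P1: store L0 := 10  ⟶  IMII  (L0)  txn=BusRdX  M[L0]=0
step 4: P1: store L1 := 42  ⟶  IMII  (L1)  txn=BusUpgr  M[L1]=60
step 5: P2: load  L1  ⟶  IOSI  (L1)  txn=BusRd  M[L1]=60
step 6: P3: load  L1  ⟶  IOSS  (L1)  txn=BusRd  M[L1]=60
step 7: P2: load  L0  ⟶  IOSI  (L0)  txn=BusRd  M[L0]=0
step 8: P1: store L1 := 49  ⟶  IMII  (L1)  txn=BusUpgr  M[L1]=60
step 9: P2: load  L1  ⟶  IOSI  (L1)  txn=BusRd  M[L1]=60
step 10: P0: load  L1  ⟶  SOSI  (L1)  txn=BusRd  M[L1]=60
step 11: P2: load  L1  ⟶  SOSI  (L1)  txn=∅  M[L1]=60
step 12: P1: store L1 := 54  ⟶  IMII  (L1)  txn=BusUpgr  M[L1]=60
step 13: P0: store L0 := 76  ⟶  MIII  (L0)  txn=BusRdX+Flush  M[L0]=10
step 14: P1: load  L1  ⟶  IMII  (L1)  txn=∅  M[L1]=60
step 15: P0: load  L1  ⟶  SOII  (L1)  txn=BusRd  M[L1]=60
step 16: P0: load  L0  ⟶  MIII  (L0)  txn=∅  M[L0]=10
step 17: P1: load  L1  ⟶  SOII  (L1)  txn=∅  M[L1]=60
step 18: P0: load  L1  ⟶  SOII  (L1)  txn=∅  M[L1]=60
step 19: P1: load  L0  ⟶  OSII  (L0)  txn=BusRd  M[L0]=10
step 20: P3: load  L1  ⟶  SOIS  (L1)  txn=BusRd  M[L1]=60
step 21: P3: store L1 := 6  ⟶  IIIM  (L1)  txn=BusUpgr+Flush  M[L1]=54
step 22: P3: load  L1  ⟶  IIIM  (L1)  txn=∅  M[L1]=54
step 23: P0: store L1 := 3  ⟶  MIII  (L1)  txn=BusRdX+Flush  M[L1]=6
step 24: P2: load  L0  ⟶  OSSI  (L0)  txn=BusRd  M[L0]=10
step 25: P3: load  L1  ⟶  OIIS  (L1)  txn=BusRd  M[L1]=6
step 26: P2: load  L1  ⟶  OISS  (L1)  txn=BusRd  M[L1]=6

memory[L1] = 6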